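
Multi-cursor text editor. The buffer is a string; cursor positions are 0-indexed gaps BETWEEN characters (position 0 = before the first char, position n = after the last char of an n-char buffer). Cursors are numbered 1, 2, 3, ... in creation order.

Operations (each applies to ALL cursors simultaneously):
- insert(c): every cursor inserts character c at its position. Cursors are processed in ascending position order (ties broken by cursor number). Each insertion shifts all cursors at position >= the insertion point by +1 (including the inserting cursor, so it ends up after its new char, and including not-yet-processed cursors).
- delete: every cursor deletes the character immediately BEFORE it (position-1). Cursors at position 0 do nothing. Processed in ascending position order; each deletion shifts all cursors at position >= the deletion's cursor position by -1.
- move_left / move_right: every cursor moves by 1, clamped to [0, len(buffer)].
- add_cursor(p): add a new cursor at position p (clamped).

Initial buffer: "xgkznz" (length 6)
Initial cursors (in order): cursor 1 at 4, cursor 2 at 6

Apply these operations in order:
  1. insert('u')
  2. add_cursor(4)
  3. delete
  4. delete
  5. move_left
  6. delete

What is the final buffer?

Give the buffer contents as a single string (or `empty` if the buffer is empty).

Answer: n

Derivation:
After op 1 (insert('u')): buffer="xgkzunzu" (len 8), cursors c1@5 c2@8, authorship ....1..2
After op 2 (add_cursor(4)): buffer="xgkzunzu" (len 8), cursors c3@4 c1@5 c2@8, authorship ....1..2
After op 3 (delete): buffer="xgknz" (len 5), cursors c1@3 c3@3 c2@5, authorship .....
After op 4 (delete): buffer="xn" (len 2), cursors c1@1 c3@1 c2@2, authorship ..
After op 5 (move_left): buffer="xn" (len 2), cursors c1@0 c3@0 c2@1, authorship ..
After op 6 (delete): buffer="n" (len 1), cursors c1@0 c2@0 c3@0, authorship .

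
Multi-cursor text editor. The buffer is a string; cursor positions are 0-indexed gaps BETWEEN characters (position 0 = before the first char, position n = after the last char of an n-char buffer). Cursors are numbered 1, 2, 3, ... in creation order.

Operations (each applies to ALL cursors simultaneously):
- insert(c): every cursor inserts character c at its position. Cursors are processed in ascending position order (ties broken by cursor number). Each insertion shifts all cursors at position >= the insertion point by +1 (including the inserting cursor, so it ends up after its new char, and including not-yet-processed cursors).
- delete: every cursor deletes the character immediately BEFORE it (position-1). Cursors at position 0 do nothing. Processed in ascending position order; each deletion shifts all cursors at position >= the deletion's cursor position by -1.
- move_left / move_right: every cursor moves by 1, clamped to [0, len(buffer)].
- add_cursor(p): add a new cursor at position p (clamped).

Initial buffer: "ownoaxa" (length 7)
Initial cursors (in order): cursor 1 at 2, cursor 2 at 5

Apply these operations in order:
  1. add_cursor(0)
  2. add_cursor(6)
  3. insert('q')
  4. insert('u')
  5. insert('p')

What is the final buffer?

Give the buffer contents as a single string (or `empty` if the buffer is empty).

Answer: qupowqupnoaqupxqupa

Derivation:
After op 1 (add_cursor(0)): buffer="ownoaxa" (len 7), cursors c3@0 c1@2 c2@5, authorship .......
After op 2 (add_cursor(6)): buffer="ownoaxa" (len 7), cursors c3@0 c1@2 c2@5 c4@6, authorship .......
After op 3 (insert('q')): buffer="qowqnoaqxqa" (len 11), cursors c3@1 c1@4 c2@8 c4@10, authorship 3..1...2.4.
After op 4 (insert('u')): buffer="quowqunoaquxqua" (len 15), cursors c3@2 c1@6 c2@11 c4@14, authorship 33..11...22.44.
After op 5 (insert('p')): buffer="qupowqupnoaqupxqupa" (len 19), cursors c3@3 c1@8 c2@14 c4@18, authorship 333..111...222.444.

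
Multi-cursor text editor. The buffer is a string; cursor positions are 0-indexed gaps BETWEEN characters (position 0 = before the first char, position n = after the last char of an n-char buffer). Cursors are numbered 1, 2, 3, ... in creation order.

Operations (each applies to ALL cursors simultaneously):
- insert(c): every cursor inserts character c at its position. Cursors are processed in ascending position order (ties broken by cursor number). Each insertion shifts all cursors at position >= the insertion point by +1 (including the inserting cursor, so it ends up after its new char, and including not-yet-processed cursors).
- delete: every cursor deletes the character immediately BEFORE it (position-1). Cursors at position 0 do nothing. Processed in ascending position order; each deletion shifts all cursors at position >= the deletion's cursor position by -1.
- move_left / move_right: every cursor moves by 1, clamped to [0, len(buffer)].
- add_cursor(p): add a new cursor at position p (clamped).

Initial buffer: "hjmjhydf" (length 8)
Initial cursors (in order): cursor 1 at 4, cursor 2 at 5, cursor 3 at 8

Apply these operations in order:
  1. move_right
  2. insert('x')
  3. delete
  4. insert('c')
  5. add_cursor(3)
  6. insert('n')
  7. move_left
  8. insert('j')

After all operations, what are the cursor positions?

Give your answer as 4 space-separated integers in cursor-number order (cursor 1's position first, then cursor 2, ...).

After op 1 (move_right): buffer="hjmjhydf" (len 8), cursors c1@5 c2@6 c3@8, authorship ........
After op 2 (insert('x')): buffer="hjmjhxyxdfx" (len 11), cursors c1@6 c2@8 c3@11, authorship .....1.2..3
After op 3 (delete): buffer="hjmjhydf" (len 8), cursors c1@5 c2@6 c3@8, authorship ........
After op 4 (insert('c')): buffer="hjmjhcycdfc" (len 11), cursors c1@6 c2@8 c3@11, authorship .....1.2..3
After op 5 (add_cursor(3)): buffer="hjmjhcycdfc" (len 11), cursors c4@3 c1@6 c2@8 c3@11, authorship .....1.2..3
After op 6 (insert('n')): buffer="hjmnjhcnycndfcn" (len 15), cursors c4@4 c1@8 c2@11 c3@15, authorship ...4..11.22..33
After op 7 (move_left): buffer="hjmnjhcnycndfcn" (len 15), cursors c4@3 c1@7 c2@10 c3@14, authorship ...4..11.22..33
After op 8 (insert('j')): buffer="hjmjnjhcjnycjndfcjn" (len 19), cursors c4@4 c1@9 c2@13 c3@18, authorship ...44..111.222..333

Answer: 9 13 18 4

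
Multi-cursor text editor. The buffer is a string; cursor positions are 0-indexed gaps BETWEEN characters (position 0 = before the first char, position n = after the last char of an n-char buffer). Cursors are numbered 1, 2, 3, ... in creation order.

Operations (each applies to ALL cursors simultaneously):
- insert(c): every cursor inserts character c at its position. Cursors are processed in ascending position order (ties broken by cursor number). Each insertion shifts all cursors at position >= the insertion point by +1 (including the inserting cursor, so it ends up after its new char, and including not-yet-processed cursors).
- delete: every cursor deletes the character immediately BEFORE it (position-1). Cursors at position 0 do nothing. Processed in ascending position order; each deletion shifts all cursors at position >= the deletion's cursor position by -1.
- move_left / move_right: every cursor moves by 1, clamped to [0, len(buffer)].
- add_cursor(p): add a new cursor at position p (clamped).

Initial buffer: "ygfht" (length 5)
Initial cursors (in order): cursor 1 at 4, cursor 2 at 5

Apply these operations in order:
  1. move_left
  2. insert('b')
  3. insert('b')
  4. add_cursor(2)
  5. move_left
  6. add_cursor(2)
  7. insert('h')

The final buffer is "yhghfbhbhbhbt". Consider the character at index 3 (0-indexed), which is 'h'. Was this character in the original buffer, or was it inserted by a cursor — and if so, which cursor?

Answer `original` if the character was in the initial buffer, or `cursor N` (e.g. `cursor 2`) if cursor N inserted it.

Answer: cursor 4

Derivation:
After op 1 (move_left): buffer="ygfht" (len 5), cursors c1@3 c2@4, authorship .....
After op 2 (insert('b')): buffer="ygfbhbt" (len 7), cursors c1@4 c2@6, authorship ...1.2.
After op 3 (insert('b')): buffer="ygfbbhbbt" (len 9), cursors c1@5 c2@8, authorship ...11.22.
After op 4 (add_cursor(2)): buffer="ygfbbhbbt" (len 9), cursors c3@2 c1@5 c2@8, authorship ...11.22.
After op 5 (move_left): buffer="ygfbbhbbt" (len 9), cursors c3@1 c1@4 c2@7, authorship ...11.22.
After op 6 (add_cursor(2)): buffer="ygfbbhbbt" (len 9), cursors c3@1 c4@2 c1@4 c2@7, authorship ...11.22.
After op 7 (insert('h')): buffer="yhghfbhbhbhbt" (len 13), cursors c3@2 c4@4 c1@7 c2@11, authorship .3.4.111.222.
Authorship (.=original, N=cursor N): . 3 . 4 . 1 1 1 . 2 2 2 .
Index 3: author = 4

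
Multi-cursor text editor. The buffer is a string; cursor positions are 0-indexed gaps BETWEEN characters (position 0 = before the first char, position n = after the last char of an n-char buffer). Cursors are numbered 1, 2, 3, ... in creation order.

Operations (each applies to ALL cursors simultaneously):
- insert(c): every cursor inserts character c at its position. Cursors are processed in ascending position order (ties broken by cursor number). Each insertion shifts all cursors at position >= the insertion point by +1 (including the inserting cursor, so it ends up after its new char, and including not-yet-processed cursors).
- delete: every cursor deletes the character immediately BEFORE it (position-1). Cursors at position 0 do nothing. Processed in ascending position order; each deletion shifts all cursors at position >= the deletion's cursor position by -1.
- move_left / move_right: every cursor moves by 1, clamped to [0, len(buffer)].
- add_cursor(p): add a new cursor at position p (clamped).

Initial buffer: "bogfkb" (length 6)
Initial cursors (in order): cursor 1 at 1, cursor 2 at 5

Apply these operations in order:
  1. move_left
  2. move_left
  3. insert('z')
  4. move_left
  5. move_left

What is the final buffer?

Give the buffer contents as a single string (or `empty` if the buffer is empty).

After op 1 (move_left): buffer="bogfkb" (len 6), cursors c1@0 c2@4, authorship ......
After op 2 (move_left): buffer="bogfkb" (len 6), cursors c1@0 c2@3, authorship ......
After op 3 (insert('z')): buffer="zbogzfkb" (len 8), cursors c1@1 c2@5, authorship 1...2...
After op 4 (move_left): buffer="zbogzfkb" (len 8), cursors c1@0 c2@4, authorship 1...2...
After op 5 (move_left): buffer="zbogzfkb" (len 8), cursors c1@0 c2@3, authorship 1...2...

Answer: zbogzfkb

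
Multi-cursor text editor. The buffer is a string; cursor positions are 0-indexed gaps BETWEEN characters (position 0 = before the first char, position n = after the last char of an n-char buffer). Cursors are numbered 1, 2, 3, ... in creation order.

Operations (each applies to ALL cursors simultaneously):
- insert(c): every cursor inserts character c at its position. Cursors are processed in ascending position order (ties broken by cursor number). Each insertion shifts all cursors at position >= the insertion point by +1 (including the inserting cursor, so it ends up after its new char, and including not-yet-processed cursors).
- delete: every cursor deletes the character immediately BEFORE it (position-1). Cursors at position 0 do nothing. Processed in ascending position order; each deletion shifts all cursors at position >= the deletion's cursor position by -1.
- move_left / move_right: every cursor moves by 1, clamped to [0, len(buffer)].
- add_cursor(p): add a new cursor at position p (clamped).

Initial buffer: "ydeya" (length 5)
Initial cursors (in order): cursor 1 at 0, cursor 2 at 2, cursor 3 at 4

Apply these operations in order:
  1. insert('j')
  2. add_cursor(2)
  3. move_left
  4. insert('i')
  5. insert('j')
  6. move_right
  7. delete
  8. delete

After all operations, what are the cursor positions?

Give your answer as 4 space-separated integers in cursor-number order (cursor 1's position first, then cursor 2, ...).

After op 1 (insert('j')): buffer="jydjeyja" (len 8), cursors c1@1 c2@4 c3@7, authorship 1..2..3.
After op 2 (add_cursor(2)): buffer="jydjeyja" (len 8), cursors c1@1 c4@2 c2@4 c3@7, authorship 1..2..3.
After op 3 (move_left): buffer="jydjeyja" (len 8), cursors c1@0 c4@1 c2@3 c3@6, authorship 1..2..3.
After op 4 (insert('i')): buffer="ijiydijeyija" (len 12), cursors c1@1 c4@3 c2@6 c3@10, authorship 114..22..33.
After op 5 (insert('j')): buffer="ijjijydijjeyijja" (len 16), cursors c1@2 c4@5 c2@9 c3@14, authorship 11144..222..333.
After op 6 (move_right): buffer="ijjijydijjeyijja" (len 16), cursors c1@3 c4@6 c2@10 c3@15, authorship 11144..222..333.
After op 7 (delete): buffer="ijijdijeyija" (len 12), cursors c1@2 c4@4 c2@7 c3@11, authorship 1144.22..33.
After op 8 (delete): buffer="iidieyia" (len 8), cursors c1@1 c4@2 c2@4 c3@7, authorship 14.2..3.

Answer: 1 4 7 2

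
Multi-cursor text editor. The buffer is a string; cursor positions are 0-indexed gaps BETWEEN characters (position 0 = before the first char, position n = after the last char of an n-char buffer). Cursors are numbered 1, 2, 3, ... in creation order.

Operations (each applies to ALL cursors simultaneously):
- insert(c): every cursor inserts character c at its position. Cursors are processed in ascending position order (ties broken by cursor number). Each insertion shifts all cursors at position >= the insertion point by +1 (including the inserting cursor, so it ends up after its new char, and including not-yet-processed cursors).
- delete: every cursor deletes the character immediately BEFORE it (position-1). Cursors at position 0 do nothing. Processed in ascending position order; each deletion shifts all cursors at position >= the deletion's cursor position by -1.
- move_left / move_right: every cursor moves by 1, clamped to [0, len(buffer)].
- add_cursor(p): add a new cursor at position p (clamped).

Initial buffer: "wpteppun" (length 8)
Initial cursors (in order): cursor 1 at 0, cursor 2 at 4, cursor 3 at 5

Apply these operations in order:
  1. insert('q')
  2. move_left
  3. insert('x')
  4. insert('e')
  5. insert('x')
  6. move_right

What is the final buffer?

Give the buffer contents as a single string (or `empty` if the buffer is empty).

Answer: xexqwptexexqpxexqpun

Derivation:
After op 1 (insert('q')): buffer="qwpteqpqpun" (len 11), cursors c1@1 c2@6 c3@8, authorship 1....2.3...
After op 2 (move_left): buffer="qwpteqpqpun" (len 11), cursors c1@0 c2@5 c3@7, authorship 1....2.3...
After op 3 (insert('x')): buffer="xqwptexqpxqpun" (len 14), cursors c1@1 c2@7 c3@10, authorship 11....22.33...
After op 4 (insert('e')): buffer="xeqwptexeqpxeqpun" (len 17), cursors c1@2 c2@9 c3@13, authorship 111....222.333...
After op 5 (insert('x')): buffer="xexqwptexexqpxexqpun" (len 20), cursors c1@3 c2@11 c3@16, authorship 1111....2222.3333...
After op 6 (move_right): buffer="xexqwptexexqpxexqpun" (len 20), cursors c1@4 c2@12 c3@17, authorship 1111....2222.3333...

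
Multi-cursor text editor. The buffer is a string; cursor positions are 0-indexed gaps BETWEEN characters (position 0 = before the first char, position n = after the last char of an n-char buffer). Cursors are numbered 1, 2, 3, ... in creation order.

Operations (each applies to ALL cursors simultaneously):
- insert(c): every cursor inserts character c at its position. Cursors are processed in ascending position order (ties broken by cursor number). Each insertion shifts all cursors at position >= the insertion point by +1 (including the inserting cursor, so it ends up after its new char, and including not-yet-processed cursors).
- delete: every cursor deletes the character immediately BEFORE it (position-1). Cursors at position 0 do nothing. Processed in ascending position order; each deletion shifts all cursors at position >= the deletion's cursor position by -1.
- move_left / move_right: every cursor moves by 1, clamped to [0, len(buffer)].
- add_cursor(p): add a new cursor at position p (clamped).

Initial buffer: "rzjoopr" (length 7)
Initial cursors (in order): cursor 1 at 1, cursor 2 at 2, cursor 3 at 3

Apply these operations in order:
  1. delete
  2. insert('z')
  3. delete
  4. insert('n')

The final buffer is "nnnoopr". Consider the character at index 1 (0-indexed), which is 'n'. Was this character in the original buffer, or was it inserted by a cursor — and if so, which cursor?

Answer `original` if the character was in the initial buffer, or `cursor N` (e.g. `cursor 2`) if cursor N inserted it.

Answer: cursor 2

Derivation:
After op 1 (delete): buffer="oopr" (len 4), cursors c1@0 c2@0 c3@0, authorship ....
After op 2 (insert('z')): buffer="zzzoopr" (len 7), cursors c1@3 c2@3 c3@3, authorship 123....
After op 3 (delete): buffer="oopr" (len 4), cursors c1@0 c2@0 c3@0, authorship ....
After op 4 (insert('n')): buffer="nnnoopr" (len 7), cursors c1@3 c2@3 c3@3, authorship 123....
Authorship (.=original, N=cursor N): 1 2 3 . . . .
Index 1: author = 2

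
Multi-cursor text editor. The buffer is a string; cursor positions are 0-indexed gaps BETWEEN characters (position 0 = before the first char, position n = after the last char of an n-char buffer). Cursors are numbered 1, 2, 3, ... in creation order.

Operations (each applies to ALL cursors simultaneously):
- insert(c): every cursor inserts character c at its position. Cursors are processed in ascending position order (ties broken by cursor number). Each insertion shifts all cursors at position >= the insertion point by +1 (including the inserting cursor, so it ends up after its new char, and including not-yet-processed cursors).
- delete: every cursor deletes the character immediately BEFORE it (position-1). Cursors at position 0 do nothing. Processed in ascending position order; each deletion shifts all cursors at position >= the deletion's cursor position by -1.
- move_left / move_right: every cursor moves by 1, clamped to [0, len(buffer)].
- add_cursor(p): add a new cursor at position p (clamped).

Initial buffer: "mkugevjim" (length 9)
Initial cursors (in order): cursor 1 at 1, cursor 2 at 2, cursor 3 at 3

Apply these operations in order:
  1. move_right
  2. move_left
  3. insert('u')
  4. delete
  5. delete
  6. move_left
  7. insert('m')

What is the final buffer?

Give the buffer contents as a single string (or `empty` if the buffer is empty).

After op 1 (move_right): buffer="mkugevjim" (len 9), cursors c1@2 c2@3 c3@4, authorship .........
After op 2 (move_left): buffer="mkugevjim" (len 9), cursors c1@1 c2@2 c3@3, authorship .........
After op 3 (insert('u')): buffer="mukuuugevjim" (len 12), cursors c1@2 c2@4 c3@6, authorship .1.2.3......
After op 4 (delete): buffer="mkugevjim" (len 9), cursors c1@1 c2@2 c3@3, authorship .........
After op 5 (delete): buffer="gevjim" (len 6), cursors c1@0 c2@0 c3@0, authorship ......
After op 6 (move_left): buffer="gevjim" (len 6), cursors c1@0 c2@0 c3@0, authorship ......
After op 7 (insert('m')): buffer="mmmgevjim" (len 9), cursors c1@3 c2@3 c3@3, authorship 123......

Answer: mmmgevjim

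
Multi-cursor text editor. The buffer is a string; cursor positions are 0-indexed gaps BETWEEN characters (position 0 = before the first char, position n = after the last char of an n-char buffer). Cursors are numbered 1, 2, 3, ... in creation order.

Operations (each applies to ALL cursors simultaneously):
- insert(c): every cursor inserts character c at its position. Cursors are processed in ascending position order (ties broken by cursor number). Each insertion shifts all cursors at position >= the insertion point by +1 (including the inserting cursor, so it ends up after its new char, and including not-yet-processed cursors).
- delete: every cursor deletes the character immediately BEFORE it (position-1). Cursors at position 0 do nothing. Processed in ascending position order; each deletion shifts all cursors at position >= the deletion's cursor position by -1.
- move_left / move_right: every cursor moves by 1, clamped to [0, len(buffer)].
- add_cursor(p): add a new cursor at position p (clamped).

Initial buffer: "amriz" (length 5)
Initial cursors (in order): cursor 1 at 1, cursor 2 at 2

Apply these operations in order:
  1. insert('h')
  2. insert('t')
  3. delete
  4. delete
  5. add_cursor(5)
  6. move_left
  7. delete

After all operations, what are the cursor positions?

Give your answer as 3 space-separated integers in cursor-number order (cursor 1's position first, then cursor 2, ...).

After op 1 (insert('h')): buffer="ahmhriz" (len 7), cursors c1@2 c2@4, authorship .1.2...
After op 2 (insert('t')): buffer="ahtmhtriz" (len 9), cursors c1@3 c2@6, authorship .11.22...
After op 3 (delete): buffer="ahmhriz" (len 7), cursors c1@2 c2@4, authorship .1.2...
After op 4 (delete): buffer="amriz" (len 5), cursors c1@1 c2@2, authorship .....
After op 5 (add_cursor(5)): buffer="amriz" (len 5), cursors c1@1 c2@2 c3@5, authorship .....
After op 6 (move_left): buffer="amriz" (len 5), cursors c1@0 c2@1 c3@4, authorship .....
After op 7 (delete): buffer="mrz" (len 3), cursors c1@0 c2@0 c3@2, authorship ...

Answer: 0 0 2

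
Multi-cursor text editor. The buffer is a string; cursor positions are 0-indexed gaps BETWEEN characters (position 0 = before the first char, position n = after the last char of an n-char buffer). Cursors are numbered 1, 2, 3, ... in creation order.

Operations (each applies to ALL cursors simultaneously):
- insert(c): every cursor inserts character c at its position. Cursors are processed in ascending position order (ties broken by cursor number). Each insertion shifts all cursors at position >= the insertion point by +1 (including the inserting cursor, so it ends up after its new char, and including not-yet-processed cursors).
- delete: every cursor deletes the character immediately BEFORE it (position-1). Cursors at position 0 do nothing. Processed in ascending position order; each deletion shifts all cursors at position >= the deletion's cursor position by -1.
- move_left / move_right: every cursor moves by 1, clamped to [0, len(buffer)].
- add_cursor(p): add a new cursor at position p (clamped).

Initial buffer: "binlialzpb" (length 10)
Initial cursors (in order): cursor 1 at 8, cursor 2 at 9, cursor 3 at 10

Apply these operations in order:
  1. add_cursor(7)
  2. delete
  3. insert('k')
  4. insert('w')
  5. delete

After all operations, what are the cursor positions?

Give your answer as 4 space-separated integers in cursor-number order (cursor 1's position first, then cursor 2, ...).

Answer: 10 10 10 10

Derivation:
After op 1 (add_cursor(7)): buffer="binlialzpb" (len 10), cursors c4@7 c1@8 c2@9 c3@10, authorship ..........
After op 2 (delete): buffer="binlia" (len 6), cursors c1@6 c2@6 c3@6 c4@6, authorship ......
After op 3 (insert('k')): buffer="binliakkkk" (len 10), cursors c1@10 c2@10 c3@10 c4@10, authorship ......1234
After op 4 (insert('w')): buffer="binliakkkkwwww" (len 14), cursors c1@14 c2@14 c3@14 c4@14, authorship ......12341234
After op 5 (delete): buffer="binliakkkk" (len 10), cursors c1@10 c2@10 c3@10 c4@10, authorship ......1234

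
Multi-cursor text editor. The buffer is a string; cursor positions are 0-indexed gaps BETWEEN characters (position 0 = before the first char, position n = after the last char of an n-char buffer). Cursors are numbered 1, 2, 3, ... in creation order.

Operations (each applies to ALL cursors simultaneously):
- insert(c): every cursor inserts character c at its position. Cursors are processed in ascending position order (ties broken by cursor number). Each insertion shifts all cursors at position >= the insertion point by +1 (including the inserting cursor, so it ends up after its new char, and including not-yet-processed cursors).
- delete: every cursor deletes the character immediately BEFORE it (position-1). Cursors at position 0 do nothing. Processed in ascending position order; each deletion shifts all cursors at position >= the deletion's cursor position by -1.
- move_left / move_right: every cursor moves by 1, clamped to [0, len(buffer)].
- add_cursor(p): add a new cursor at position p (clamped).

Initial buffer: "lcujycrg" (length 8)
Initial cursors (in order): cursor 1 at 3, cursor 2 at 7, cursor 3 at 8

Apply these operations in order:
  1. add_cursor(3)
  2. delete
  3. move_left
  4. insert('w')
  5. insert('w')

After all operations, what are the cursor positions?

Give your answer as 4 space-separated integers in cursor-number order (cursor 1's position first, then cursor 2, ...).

After op 1 (add_cursor(3)): buffer="lcujycrg" (len 8), cursors c1@3 c4@3 c2@7 c3@8, authorship ........
After op 2 (delete): buffer="ljyc" (len 4), cursors c1@1 c4@1 c2@4 c3@4, authorship ....
After op 3 (move_left): buffer="ljyc" (len 4), cursors c1@0 c4@0 c2@3 c3@3, authorship ....
After op 4 (insert('w')): buffer="wwljywwc" (len 8), cursors c1@2 c4@2 c2@7 c3@7, authorship 14...23.
After op 5 (insert('w')): buffer="wwwwljywwwwc" (len 12), cursors c1@4 c4@4 c2@11 c3@11, authorship 1414...2323.

Answer: 4 11 11 4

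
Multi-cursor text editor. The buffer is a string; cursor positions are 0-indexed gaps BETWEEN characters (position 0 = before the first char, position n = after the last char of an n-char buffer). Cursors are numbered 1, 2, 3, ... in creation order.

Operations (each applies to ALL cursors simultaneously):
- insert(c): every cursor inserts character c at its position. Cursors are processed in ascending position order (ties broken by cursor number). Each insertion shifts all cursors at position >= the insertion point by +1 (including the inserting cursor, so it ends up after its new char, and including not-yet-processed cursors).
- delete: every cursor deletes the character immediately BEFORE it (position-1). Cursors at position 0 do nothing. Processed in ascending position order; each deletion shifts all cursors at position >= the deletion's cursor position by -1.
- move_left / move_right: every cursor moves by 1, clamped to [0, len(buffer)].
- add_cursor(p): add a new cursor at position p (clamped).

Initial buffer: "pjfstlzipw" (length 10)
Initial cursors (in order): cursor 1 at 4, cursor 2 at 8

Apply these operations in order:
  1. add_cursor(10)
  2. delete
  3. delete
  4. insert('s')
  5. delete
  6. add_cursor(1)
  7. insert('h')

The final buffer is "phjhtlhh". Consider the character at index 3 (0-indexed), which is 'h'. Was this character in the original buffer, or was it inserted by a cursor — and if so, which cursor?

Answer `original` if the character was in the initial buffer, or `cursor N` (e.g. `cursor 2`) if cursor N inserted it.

Answer: cursor 1

Derivation:
After op 1 (add_cursor(10)): buffer="pjfstlzipw" (len 10), cursors c1@4 c2@8 c3@10, authorship ..........
After op 2 (delete): buffer="pjftlzp" (len 7), cursors c1@3 c2@6 c3@7, authorship .......
After op 3 (delete): buffer="pjtl" (len 4), cursors c1@2 c2@4 c3@4, authorship ....
After op 4 (insert('s')): buffer="pjstlss" (len 7), cursors c1@3 c2@7 c3@7, authorship ..1..23
After op 5 (delete): buffer="pjtl" (len 4), cursors c1@2 c2@4 c3@4, authorship ....
After op 6 (add_cursor(1)): buffer="pjtl" (len 4), cursors c4@1 c1@2 c2@4 c3@4, authorship ....
After op 7 (insert('h')): buffer="phjhtlhh" (len 8), cursors c4@2 c1@4 c2@8 c3@8, authorship .4.1..23
Authorship (.=original, N=cursor N): . 4 . 1 . . 2 3
Index 3: author = 1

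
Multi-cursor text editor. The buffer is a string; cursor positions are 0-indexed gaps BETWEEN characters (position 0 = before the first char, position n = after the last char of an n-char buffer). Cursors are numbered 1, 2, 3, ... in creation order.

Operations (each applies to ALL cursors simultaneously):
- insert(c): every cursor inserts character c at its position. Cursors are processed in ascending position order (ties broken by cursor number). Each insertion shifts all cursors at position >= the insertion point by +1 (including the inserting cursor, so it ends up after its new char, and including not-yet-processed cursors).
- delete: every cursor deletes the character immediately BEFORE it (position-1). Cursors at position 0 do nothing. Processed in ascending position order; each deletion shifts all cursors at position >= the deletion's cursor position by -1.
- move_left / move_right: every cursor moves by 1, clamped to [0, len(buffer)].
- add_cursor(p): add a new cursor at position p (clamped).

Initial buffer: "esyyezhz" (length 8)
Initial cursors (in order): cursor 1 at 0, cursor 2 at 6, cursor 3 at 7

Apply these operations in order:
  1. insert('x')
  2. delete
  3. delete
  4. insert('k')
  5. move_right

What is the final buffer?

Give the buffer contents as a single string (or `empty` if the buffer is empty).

Answer: kesyyekkz

Derivation:
After op 1 (insert('x')): buffer="xesyyezxhxz" (len 11), cursors c1@1 c2@8 c3@10, authorship 1......2.3.
After op 2 (delete): buffer="esyyezhz" (len 8), cursors c1@0 c2@6 c3@7, authorship ........
After op 3 (delete): buffer="esyyez" (len 6), cursors c1@0 c2@5 c3@5, authorship ......
After op 4 (insert('k')): buffer="kesyyekkz" (len 9), cursors c1@1 c2@8 c3@8, authorship 1.....23.
After op 5 (move_right): buffer="kesyyekkz" (len 9), cursors c1@2 c2@9 c3@9, authorship 1.....23.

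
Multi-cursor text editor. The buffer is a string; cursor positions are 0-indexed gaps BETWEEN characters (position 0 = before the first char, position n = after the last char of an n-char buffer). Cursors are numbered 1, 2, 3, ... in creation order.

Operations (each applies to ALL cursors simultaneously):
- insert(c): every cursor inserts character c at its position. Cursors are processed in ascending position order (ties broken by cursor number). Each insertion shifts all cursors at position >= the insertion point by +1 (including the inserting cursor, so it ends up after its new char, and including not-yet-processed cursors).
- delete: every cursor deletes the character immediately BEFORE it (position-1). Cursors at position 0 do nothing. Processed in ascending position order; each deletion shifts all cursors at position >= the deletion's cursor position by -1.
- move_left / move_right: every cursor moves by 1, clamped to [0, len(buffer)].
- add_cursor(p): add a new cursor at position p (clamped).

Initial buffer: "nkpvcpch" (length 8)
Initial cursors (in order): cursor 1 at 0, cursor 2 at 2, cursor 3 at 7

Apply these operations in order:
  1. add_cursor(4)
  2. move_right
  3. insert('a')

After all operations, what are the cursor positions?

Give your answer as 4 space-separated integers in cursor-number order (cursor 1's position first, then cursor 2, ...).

After op 1 (add_cursor(4)): buffer="nkpvcpch" (len 8), cursors c1@0 c2@2 c4@4 c3@7, authorship ........
After op 2 (move_right): buffer="nkpvcpch" (len 8), cursors c1@1 c2@3 c4@5 c3@8, authorship ........
After op 3 (insert('a')): buffer="nakpavcapcha" (len 12), cursors c1@2 c2@5 c4@8 c3@12, authorship .1..2..4...3

Answer: 2 5 12 8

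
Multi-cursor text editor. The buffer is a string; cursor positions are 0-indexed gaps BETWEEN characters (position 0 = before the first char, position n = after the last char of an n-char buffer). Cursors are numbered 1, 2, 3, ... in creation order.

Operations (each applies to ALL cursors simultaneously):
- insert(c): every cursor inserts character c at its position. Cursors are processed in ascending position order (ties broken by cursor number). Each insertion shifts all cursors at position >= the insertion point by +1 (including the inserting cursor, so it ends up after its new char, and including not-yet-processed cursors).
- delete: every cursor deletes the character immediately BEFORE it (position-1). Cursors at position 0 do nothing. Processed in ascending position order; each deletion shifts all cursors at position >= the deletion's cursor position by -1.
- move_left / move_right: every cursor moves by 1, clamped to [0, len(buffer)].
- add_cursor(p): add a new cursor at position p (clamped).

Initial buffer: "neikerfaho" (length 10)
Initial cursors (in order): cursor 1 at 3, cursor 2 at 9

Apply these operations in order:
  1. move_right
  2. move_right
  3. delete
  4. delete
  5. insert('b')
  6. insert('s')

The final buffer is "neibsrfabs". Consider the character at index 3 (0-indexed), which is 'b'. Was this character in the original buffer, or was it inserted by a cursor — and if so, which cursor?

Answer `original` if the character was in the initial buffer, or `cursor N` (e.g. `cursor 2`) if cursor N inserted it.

Answer: cursor 1

Derivation:
After op 1 (move_right): buffer="neikerfaho" (len 10), cursors c1@4 c2@10, authorship ..........
After op 2 (move_right): buffer="neikerfaho" (len 10), cursors c1@5 c2@10, authorship ..........
After op 3 (delete): buffer="neikrfah" (len 8), cursors c1@4 c2@8, authorship ........
After op 4 (delete): buffer="neirfa" (len 6), cursors c1@3 c2@6, authorship ......
After op 5 (insert('b')): buffer="neibrfab" (len 8), cursors c1@4 c2@8, authorship ...1...2
After op 6 (insert('s')): buffer="neibsrfabs" (len 10), cursors c1@5 c2@10, authorship ...11...22
Authorship (.=original, N=cursor N): . . . 1 1 . . . 2 2
Index 3: author = 1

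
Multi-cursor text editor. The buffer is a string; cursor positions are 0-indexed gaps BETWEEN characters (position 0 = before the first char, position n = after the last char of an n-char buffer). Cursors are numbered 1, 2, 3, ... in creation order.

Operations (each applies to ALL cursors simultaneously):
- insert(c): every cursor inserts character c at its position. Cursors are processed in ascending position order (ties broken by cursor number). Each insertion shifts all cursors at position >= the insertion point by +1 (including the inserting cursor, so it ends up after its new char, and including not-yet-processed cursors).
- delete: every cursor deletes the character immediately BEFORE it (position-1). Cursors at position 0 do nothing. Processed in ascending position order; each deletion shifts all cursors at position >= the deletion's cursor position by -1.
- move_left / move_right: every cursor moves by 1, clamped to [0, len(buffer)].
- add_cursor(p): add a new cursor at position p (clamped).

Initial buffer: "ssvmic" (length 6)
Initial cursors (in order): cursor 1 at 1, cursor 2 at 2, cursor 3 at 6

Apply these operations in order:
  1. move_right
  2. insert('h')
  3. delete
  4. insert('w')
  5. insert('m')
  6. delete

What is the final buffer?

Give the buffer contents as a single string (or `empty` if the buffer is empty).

Answer: sswvwmicw

Derivation:
After op 1 (move_right): buffer="ssvmic" (len 6), cursors c1@2 c2@3 c3@6, authorship ......
After op 2 (insert('h')): buffer="sshvhmich" (len 9), cursors c1@3 c2@5 c3@9, authorship ..1.2...3
After op 3 (delete): buffer="ssvmic" (len 6), cursors c1@2 c2@3 c3@6, authorship ......
After op 4 (insert('w')): buffer="sswvwmicw" (len 9), cursors c1@3 c2@5 c3@9, authorship ..1.2...3
After op 5 (insert('m')): buffer="sswmvwmmicwm" (len 12), cursors c1@4 c2@7 c3@12, authorship ..11.22...33
After op 6 (delete): buffer="sswvwmicw" (len 9), cursors c1@3 c2@5 c3@9, authorship ..1.2...3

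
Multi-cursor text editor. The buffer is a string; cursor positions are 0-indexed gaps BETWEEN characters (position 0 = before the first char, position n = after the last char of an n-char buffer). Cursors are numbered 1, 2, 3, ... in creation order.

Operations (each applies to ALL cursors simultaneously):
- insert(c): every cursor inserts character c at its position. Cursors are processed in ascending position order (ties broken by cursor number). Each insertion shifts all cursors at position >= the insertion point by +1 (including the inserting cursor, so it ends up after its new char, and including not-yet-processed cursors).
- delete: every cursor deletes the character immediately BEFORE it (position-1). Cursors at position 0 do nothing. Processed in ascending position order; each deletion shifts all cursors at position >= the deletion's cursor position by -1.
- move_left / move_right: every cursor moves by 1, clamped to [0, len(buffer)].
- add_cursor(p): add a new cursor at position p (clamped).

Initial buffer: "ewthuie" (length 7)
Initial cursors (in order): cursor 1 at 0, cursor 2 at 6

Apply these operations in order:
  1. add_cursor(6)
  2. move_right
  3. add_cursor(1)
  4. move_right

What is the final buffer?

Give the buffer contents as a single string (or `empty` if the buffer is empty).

Answer: ewthuie

Derivation:
After op 1 (add_cursor(6)): buffer="ewthuie" (len 7), cursors c1@0 c2@6 c3@6, authorship .......
After op 2 (move_right): buffer="ewthuie" (len 7), cursors c1@1 c2@7 c3@7, authorship .......
After op 3 (add_cursor(1)): buffer="ewthuie" (len 7), cursors c1@1 c4@1 c2@7 c3@7, authorship .......
After op 4 (move_right): buffer="ewthuie" (len 7), cursors c1@2 c4@2 c2@7 c3@7, authorship .......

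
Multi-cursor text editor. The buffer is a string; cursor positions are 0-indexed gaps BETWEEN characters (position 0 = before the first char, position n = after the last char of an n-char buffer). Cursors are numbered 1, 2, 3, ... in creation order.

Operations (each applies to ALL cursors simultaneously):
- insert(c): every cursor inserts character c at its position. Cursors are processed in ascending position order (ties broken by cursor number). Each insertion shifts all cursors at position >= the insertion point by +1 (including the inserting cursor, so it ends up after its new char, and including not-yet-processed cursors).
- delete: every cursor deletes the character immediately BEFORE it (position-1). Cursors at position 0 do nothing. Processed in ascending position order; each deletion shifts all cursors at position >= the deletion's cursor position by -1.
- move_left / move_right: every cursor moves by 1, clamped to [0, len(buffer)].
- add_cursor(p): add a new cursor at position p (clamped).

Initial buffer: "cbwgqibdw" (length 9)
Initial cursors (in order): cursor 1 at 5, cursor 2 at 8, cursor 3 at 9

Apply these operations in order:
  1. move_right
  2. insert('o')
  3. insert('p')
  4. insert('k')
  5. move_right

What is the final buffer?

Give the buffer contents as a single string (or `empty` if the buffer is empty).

Answer: cbwgqiopkbdwooppkk

Derivation:
After op 1 (move_right): buffer="cbwgqibdw" (len 9), cursors c1@6 c2@9 c3@9, authorship .........
After op 2 (insert('o')): buffer="cbwgqiobdwoo" (len 12), cursors c1@7 c2@12 c3@12, authorship ......1...23
After op 3 (insert('p')): buffer="cbwgqiopbdwoopp" (len 15), cursors c1@8 c2@15 c3@15, authorship ......11...2323
After op 4 (insert('k')): buffer="cbwgqiopkbdwooppkk" (len 18), cursors c1@9 c2@18 c3@18, authorship ......111...232323
After op 5 (move_right): buffer="cbwgqiopkbdwooppkk" (len 18), cursors c1@10 c2@18 c3@18, authorship ......111...232323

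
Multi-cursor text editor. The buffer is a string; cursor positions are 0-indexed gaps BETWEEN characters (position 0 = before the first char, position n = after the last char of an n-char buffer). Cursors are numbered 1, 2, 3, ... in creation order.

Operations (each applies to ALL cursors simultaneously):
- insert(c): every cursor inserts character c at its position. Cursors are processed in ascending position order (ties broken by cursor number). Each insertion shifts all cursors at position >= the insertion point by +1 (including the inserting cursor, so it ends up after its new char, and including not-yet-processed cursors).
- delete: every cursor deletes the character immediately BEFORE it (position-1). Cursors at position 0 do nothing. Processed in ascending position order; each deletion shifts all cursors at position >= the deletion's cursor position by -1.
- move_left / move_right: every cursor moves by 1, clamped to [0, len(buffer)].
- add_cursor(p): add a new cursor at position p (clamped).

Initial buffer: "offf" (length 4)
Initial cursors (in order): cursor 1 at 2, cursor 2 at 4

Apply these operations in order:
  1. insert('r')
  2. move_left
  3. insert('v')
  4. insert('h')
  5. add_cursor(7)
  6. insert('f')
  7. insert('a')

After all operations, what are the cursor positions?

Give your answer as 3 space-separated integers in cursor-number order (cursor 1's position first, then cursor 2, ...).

After op 1 (insert('r')): buffer="ofrffr" (len 6), cursors c1@3 c2@6, authorship ..1..2
After op 2 (move_left): buffer="ofrffr" (len 6), cursors c1@2 c2@5, authorship ..1..2
After op 3 (insert('v')): buffer="ofvrffvr" (len 8), cursors c1@3 c2@7, authorship ..11..22
After op 4 (insert('h')): buffer="ofvhrffvhr" (len 10), cursors c1@4 c2@9, authorship ..111..222
After op 5 (add_cursor(7)): buffer="ofvhrffvhr" (len 10), cursors c1@4 c3@7 c2@9, authorship ..111..222
After op 6 (insert('f')): buffer="ofvhfrfffvhfr" (len 13), cursors c1@5 c3@9 c2@12, authorship ..1111..32222
After op 7 (insert('a')): buffer="ofvhfarfffavhfar" (len 16), cursors c1@6 c3@11 c2@15, authorship ..11111..3322222

Answer: 6 15 11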